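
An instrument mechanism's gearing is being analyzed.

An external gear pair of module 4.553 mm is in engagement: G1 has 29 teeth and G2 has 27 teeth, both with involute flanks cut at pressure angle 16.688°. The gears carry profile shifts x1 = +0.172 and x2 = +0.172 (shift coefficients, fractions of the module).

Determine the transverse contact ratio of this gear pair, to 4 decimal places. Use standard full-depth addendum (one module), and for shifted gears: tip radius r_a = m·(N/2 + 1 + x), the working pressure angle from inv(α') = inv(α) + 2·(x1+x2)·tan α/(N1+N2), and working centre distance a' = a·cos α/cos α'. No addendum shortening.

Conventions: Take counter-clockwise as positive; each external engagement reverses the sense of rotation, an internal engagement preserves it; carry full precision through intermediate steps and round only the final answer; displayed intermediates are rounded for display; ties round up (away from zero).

1.6900

topology: single-mesh involute geometry — m = 4.553, 29T/27T pair
base radii: r_b1 = 63.237976, r_b2 = 58.876737
tip radii: r_a1 = 71.354616, r_a2 = 66.801616
inv(α') = inv(16.688°) + 2·(+0.172+0.172)·tan α/(29+27) = 0.01220864  ⇒  α' = 18.75180°
a' = a·cos α / cos α' = 127.4840·cos 16.688°/cos 18.75180° = 128.959899
action lengths: √(r_a1²−r_b1²) = 33.052074, √(r_a2²−r_b2²) = 31.559243
base pitch p_b = π·m·cos α = 13.701239
CR = (33.052074 + 31.559243 − 128.959899·sin 18.75180°)/13.701239 = 1.689970
contact ratio ≈ 1.6900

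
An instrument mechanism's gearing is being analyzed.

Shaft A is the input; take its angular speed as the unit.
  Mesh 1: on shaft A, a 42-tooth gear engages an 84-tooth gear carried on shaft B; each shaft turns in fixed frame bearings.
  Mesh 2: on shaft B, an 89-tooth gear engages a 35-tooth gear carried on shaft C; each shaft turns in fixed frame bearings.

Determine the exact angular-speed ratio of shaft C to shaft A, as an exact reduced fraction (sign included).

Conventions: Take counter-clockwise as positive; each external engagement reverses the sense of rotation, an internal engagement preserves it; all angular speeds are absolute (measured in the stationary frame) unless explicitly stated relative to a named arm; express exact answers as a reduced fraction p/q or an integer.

class = fixed-axis compound train [2 meshes; 2 ratios multiply, 2 sense flips]
mesh 1 [42T→84T]: running ratio 1/2, sense −
mesh 2 [89T→35T]: running ratio 89/70, sense +
ω_out/ω_in = 89/70

89/70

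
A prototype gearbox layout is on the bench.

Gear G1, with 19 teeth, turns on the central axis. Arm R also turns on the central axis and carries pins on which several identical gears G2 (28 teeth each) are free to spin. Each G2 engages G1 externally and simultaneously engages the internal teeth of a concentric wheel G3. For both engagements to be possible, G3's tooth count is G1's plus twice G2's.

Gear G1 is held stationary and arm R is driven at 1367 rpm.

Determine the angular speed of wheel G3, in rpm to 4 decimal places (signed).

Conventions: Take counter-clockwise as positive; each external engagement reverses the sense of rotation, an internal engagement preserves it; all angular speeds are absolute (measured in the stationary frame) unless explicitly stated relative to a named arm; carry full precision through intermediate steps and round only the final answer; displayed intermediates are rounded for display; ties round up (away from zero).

+1713.3067 rpm

class = planetary set [G3 = 19+2·28 = 75; Willis about the carrier]
normalise by the input: solve with ω_arm = 1, then scale by 1367 rpm
ring teeth: 19 + 2·28 = 75
19(ω_sun−ω_arm) = −75(ω_ring−ω_arm),  ω_sun = 0, ω_arm = 1
ω_ring = 1 − (19/75)(0−1) = 94/75
scale: ω_ring = 94/75 × 1367 rpm = +1713.3067 rpm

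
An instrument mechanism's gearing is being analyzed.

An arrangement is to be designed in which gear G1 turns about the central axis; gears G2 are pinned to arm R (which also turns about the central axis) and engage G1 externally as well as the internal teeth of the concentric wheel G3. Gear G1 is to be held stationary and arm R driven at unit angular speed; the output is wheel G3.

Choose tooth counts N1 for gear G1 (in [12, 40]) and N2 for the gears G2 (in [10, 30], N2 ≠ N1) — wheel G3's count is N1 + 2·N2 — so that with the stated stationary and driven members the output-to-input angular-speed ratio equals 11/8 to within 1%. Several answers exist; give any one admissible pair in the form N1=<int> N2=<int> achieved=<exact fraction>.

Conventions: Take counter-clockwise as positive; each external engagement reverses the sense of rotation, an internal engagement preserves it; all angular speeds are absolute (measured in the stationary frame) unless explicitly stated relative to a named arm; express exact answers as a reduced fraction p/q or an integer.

N1=12 N2=10 achieved=11/8

design class (target 11/8): planetary set
Willis with ω_sun = 0: ω_ring/ω_arm = (N1+N3)/N3; set equal to 11/8  ⇒  N3/N1 = 1/(11/8 − 1) = 8/3
N3 = N1 + 2·N2  ⇒  N2/N1 = (N3/N1 − 1)/2 = (8/3 − 1)/2 = 5/6
smallest multiple with N1 ≥ 12 and N2 ≥ 10: k = 2  ⇒  N1 = 2·6 = 12, N2 = 2·5 = 10 (N1 ≤ 40, N2 ≤ 30, N2 ≠ N1 ✓), N3 = 12 + 2·10 = 32
check: (N1+N3)/N3 with N1 = 12, N3 = 32 gives 11/8; |achieved − target| = 0 ≤ 11/800 ✓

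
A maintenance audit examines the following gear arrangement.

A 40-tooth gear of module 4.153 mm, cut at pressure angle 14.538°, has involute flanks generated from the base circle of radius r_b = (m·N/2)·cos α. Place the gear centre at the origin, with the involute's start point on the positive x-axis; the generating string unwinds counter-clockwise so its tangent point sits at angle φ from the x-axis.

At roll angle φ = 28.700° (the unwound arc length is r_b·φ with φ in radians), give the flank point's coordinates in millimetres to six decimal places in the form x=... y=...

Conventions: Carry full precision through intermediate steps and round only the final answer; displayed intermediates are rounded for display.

class = single-mesh tooth geometry [base-circle involute, m = 4.153, 40T]
pitch radius r_p = m·N/2 = 4.153·40/2 = 83.060000
base radius r_b = r_p·cos α = 83.060000·cos 14.538° = 80.400533
roll angle φ = 28.700° = 0.50090950 rad
x = r_b·(cos φ + φ·sin φ) = 89.863247
y = r_b·(sin φ − φ·cos φ) = 3.284575

x=89.863247 y=3.284575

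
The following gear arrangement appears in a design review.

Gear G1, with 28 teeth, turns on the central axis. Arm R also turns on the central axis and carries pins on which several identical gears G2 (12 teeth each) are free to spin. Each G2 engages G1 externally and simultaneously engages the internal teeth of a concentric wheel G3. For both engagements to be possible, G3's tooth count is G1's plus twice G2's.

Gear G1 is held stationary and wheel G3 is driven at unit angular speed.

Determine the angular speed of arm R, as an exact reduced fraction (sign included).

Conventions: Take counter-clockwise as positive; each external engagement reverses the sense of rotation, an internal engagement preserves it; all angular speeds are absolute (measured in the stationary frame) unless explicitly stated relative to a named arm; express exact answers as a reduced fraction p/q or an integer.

planetary set (28T centre, 12T on arm, 52T internal) — Willis relation
ring teeth: 28 + 2·12 = 52
28(ω_sun−ω_arm) = −52(ω_ring−ω_arm),  ω_sun = 0, ω_ring = 1
28(0−ω_arm) = −52(1−ω_arm)  ⇒  80·ω_arm = 52  ⇒  ω_arm = 13/20
exact speed ratio = 13/20

13/20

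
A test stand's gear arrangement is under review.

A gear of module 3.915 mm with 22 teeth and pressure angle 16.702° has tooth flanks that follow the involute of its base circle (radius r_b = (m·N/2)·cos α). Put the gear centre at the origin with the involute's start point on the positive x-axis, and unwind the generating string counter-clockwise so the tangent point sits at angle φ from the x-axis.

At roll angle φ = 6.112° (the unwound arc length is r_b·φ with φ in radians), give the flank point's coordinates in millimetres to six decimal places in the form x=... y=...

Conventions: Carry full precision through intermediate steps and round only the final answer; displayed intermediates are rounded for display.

topology: single-mesh involute geometry — m = 3.915, N = 22
pitch radius r_p = m·N/2 = 3.915·22/2 = 43.065000
base radius r_b = r_p·cos α = 43.065000·cos 16.702° = 41.248194
roll angle φ = 6.112° = 0.10667452 rad
x = r_b·(cos φ + φ·sin φ) = 41.482217
y = r_b·(sin φ − φ·cos φ) = 0.016671

x=41.482217 y=0.016671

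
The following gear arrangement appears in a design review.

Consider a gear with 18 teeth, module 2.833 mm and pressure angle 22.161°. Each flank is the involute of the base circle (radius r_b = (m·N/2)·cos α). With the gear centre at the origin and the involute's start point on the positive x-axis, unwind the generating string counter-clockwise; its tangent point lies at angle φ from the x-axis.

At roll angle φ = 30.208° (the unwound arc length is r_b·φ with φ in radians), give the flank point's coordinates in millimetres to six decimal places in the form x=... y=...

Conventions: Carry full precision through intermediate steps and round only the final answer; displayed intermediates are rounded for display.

x=26.670827 y=1.121802

recognized (one wheel, involute flank): single-mesh tooth geometry, m = 2.833, N = 18
pitch radius r_p = m·N/2 = 2.833·18/2 = 25.497000
base radius r_b = r_p·cos α = 25.497000·cos 22.161° = 23.613474
roll angle φ = 30.208° = 0.52722906 rad
x = r_b·(cos φ + φ·sin φ) = 26.670827
y = r_b·(sin φ − φ·cos φ) = 1.121802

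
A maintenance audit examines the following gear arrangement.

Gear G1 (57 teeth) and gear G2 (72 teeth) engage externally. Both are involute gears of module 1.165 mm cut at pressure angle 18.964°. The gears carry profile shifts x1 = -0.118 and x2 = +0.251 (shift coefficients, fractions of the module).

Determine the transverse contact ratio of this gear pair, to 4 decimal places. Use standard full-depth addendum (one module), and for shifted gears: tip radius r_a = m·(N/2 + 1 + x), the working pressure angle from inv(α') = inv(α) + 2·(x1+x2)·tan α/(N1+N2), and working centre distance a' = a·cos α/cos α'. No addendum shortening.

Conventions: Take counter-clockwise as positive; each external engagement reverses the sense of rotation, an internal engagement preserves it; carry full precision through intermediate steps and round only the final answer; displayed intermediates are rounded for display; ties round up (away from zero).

1.8346

class = single-mesh tooth geometry [involute pair 57T × 72T, m = 1.165]
base radii: r_b1 = 31.400366, r_b2 = 39.663621
tip radii: r_a1 = 34.230030, r_a2 = 43.397415
inv(α') = inv(18.964°) + 2·(-0.118+0.251)·tan α/(57+72) = 0.01334927  ⇒  α' = 19.30131°
a' = a·cos α / cos α' = 75.1425·cos 18.964°/cos 19.30131° = 75.296125
action lengths: √(r_a1²−r_b1²) = 13.627617, √(r_a2²−r_b2²) = 17.610589
base pitch p_b = π·m·cos α = 3.461304
CR = (13.627617 + 17.610589 − 75.296125·sin 19.30131°)/3.461304 = 1.834607
contact ratio ≈ 1.8346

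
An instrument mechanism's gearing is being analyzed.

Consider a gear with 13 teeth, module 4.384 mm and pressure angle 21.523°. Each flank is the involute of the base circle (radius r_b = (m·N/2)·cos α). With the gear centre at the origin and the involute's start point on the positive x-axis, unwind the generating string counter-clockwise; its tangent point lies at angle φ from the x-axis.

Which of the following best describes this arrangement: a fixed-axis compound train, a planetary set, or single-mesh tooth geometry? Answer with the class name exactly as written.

single-mesh involute tooth geometry (13T wheel at module 4.384)
classification: single-mesh tooth geometry

single-mesh tooth geometry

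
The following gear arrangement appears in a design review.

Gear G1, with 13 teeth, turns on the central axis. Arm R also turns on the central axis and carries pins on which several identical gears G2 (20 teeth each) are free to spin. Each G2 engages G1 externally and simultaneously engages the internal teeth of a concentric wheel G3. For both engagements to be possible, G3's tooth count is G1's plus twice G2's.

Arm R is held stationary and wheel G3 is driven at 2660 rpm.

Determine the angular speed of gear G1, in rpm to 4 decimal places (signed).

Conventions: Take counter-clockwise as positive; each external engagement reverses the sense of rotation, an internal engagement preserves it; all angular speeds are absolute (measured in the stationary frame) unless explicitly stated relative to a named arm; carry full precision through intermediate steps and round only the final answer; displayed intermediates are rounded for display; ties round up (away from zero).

class = planetary set [G3 = 13+2·20 = 53; Willis about the carrier]
normalise by the input: solve with ω_ring = 1, then scale by 2660 rpm
ring teeth: 13 + 2·20 = 53
13(ω_sun−ω_arm) = −53(ω_ring−ω_arm),  ω_arm = 0, ω_ring = 1
ω_sun = 0 − (53/13)(1−0) = -53/13
scale: ω_sun = -53/13 × 2660 rpm = -10844.6154 rpm

-10844.6154 rpm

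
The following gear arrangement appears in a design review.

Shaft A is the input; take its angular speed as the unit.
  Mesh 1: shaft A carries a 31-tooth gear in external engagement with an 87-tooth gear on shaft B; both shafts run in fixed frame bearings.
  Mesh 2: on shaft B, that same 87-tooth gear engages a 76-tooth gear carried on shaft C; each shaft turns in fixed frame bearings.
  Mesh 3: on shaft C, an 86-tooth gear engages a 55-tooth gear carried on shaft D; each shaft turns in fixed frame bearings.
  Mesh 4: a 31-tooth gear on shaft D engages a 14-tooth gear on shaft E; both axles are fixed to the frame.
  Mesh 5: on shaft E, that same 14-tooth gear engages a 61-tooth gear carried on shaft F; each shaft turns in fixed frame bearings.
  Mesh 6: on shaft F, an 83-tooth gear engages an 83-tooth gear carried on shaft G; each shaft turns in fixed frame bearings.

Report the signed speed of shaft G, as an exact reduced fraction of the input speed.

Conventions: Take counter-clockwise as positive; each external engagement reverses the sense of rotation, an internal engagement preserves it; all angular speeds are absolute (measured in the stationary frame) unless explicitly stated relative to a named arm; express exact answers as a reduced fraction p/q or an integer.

41323/127490

6-mesh fixed-axis compound train (all bearings frame-fixed)
mesh 1 [31T→87T]: |ω|/ω_in = 1×31/87 = 31/87, sense flips to −
mesh 2 [87T→76T]: |ω|/ω_in = (31/87)×87/76 = 31/76, sense flips to +
mesh 3 [86T→55T]: |ω|/ω_in = (31/76)×86/55 = 1333/2090, sense flips to −
mesh 4 [31T→14T]: |ω|/ω_in = (1333/2090)×31/14 = 41323/29260, sense flips to +
mesh 5 [14T→61T]: |ω|/ω_in = (41323/29260)×14/61 = 41323/127490, sense flips to −
mesh 6 [83T→83T]: |ω|/ω_in = (41323/127490)×83/83 = 41323/127490, sense flips to +
signed output speed (× input speed) = 41323/127490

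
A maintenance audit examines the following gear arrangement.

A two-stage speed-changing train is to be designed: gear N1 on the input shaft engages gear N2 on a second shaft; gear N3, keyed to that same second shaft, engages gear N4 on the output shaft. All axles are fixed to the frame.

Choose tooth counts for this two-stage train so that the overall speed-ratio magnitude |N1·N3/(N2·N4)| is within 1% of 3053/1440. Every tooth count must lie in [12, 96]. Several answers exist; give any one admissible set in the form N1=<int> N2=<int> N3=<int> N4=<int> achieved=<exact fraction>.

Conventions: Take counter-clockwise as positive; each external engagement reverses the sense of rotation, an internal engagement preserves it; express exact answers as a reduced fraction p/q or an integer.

N1=43 N2=15 N3=71 N4=96 achieved=3053/1440

class = fixed-axis compound train [2-stage, 3053/1440 wanted]
target = 3053/1440 in lowest terms: an exact hit needs N1·N3 = k·3053 and N2·N4 = k·1440 for one integer k, every count in [12, 96]; additionally prefer no 1:1 stage (N1 ≠ N2, N3 ≠ N4)
k = 1: N1·N3 = 3053 = 43·71, N2·N4 = 1440 = 15·96
achieved = 43·71/(15·96) = 3053/1440; |achieved − target| = 0 ≤ 3053/144000 ✓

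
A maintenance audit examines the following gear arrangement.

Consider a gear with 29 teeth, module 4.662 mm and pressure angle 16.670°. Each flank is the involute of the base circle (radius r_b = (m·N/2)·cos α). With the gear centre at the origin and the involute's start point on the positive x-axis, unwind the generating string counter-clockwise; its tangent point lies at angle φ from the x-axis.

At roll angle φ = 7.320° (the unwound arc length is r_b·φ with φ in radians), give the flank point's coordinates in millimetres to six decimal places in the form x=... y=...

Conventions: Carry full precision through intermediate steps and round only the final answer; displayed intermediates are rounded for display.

single-mesh involute tooth geometry (29T wheel at module 4.662)
pitch radius r_p = m·N/2 = 4.662·29/2 = 67.599000
base radius r_b = r_p·cos α = 67.599000·cos 16.670° = 64.758005
roll angle φ = 7.320° = 0.12775810 rad
x = r_b·(cos φ + φ·sin φ) = 65.284345
y = r_b·(sin φ − φ·cos φ) = 0.044940

x=65.284345 y=0.044940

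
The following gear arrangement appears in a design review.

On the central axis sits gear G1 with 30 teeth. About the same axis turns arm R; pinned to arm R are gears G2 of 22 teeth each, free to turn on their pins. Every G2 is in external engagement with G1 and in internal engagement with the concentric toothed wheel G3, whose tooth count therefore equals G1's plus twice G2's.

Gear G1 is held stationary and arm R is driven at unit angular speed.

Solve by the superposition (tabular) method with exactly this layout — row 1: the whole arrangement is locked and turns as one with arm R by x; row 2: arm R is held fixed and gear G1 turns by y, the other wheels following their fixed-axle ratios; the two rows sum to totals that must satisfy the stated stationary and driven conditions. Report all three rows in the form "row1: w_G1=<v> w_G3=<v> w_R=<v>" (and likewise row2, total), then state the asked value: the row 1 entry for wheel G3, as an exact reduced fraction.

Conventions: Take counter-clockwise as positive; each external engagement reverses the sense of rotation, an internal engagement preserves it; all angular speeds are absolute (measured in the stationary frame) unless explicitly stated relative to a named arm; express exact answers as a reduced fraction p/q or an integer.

row1: w_G1=1 w_G3=1 w_R=1
row2: w_G1=-1 w_G3=15/37 w_R=0
total: w_G1=0 w_G3=52/37 w_R=1
asked value: 1

recognized (axles ride arm R): planetary set, 30/22/74 teeth
superposition row 1 [locked train]: every member turns x
superposition row 2 [arm held]: sun y, ring −(30/74)·y, arm 0
boundary: total ω_sun = x + y = 0 and total ω_arm = x = 1  ⇒  y = -1, x = 1
row 2 ring = −(30/74)·(-1) = 15/37
totals (row 1 + row 2): sun 1 + (-1) = 0, ring 1 + 15/37 = 52/37, arm 1 + 0 = 1
asked cell (row1, ring) = 1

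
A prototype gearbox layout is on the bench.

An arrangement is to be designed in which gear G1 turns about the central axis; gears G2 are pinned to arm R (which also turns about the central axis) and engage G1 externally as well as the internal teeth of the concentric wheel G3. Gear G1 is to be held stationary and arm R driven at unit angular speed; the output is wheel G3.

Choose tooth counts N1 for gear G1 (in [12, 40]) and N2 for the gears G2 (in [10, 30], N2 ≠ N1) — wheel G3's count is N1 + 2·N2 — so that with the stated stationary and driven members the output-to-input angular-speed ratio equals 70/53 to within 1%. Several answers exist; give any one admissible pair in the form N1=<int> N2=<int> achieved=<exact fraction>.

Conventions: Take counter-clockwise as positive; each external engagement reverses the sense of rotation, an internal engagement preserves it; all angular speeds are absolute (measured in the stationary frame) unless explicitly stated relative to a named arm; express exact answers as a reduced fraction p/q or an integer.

planetary set to be sized for 70/53 (Willis relation)
Willis with ω_sun = 0: ω_ring/ω_arm = (N1+N3)/N3; set equal to 70/53  ⇒  N3/N1 = 1/(70/53 − 1) = 53/17
N3 = N1 + 2·N2  ⇒  N2/N1 = (N3/N1 − 1)/2 = (53/17 − 1)/2 = 18/17
smallest multiple with N1 ≥ 12 and N2 ≥ 10: k = 1  ⇒  N1 = 1·17 = 17, N2 = 1·18 = 18 (N1 ≤ 40, N2 ≤ 30, N2 ≠ N1 ✓), N3 = 17 + 2·18 = 53
check: (N1+N3)/N3 with N1 = 17, N3 = 53 gives 70/53; |achieved − target| = 0 ≤ 7/530 ✓

N1=17 N2=18 achieved=70/53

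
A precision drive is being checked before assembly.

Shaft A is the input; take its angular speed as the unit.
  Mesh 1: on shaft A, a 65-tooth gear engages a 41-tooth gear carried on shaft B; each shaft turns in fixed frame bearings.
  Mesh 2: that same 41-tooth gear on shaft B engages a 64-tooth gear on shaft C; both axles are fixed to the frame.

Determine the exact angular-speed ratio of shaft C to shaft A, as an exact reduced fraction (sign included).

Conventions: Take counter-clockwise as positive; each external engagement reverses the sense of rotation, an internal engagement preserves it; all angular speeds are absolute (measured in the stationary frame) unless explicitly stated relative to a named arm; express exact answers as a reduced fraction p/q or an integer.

class = fixed-axis compound train [2 meshes; 2 ratios multiply, 2 sense flips]
mesh 1 [65T→41T]: running ratio 65/41, sense −
mesh 2 [41T→64T]: running ratio 65/64, sense +
ω_out/ω_in = 65/64

65/64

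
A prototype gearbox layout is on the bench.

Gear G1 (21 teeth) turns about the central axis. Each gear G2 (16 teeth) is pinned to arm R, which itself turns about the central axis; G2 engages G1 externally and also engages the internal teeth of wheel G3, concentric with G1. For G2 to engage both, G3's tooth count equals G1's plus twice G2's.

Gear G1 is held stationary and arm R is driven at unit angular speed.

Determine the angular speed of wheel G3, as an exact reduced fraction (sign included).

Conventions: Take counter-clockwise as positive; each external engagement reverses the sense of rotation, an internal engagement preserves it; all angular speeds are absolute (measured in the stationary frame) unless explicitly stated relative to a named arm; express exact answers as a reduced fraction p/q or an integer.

74/53

planetary set (21T centre, 16T on arm, 53T internal) — Willis relation
ring teeth: 21 + 2·16 = 53
21(ω_sun−ω_arm) = −53(ω_ring−ω_arm),  ω_sun = 0, ω_arm = 1
ω_ring = 1 − (21/53)(0−1) = 74/53
exact speed ratio = 74/53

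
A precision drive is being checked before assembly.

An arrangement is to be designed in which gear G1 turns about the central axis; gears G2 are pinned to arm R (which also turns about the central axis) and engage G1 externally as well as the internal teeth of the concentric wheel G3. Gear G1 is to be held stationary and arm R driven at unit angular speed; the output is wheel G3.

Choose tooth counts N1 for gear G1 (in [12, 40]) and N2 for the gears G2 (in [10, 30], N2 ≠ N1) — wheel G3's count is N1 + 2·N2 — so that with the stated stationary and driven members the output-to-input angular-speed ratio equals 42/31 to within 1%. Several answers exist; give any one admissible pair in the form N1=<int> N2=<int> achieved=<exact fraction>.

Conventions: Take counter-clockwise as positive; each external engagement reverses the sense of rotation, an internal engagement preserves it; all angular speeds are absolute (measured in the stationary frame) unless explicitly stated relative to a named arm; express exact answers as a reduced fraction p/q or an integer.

N1=22 N2=20 achieved=42/31

design class (target 42/31): planetary set
Willis with ω_sun = 0: ω_ring/ω_arm = (N1+N3)/N3; set equal to 42/31  ⇒  N3/N1 = 1/(42/31 − 1) = 31/11
N3 = N1 + 2·N2  ⇒  N2/N1 = (N3/N1 − 1)/2 = (31/11 − 1)/2 = 10/11
smallest multiple with N1 ≥ 12 and N2 ≥ 10: k = 2  ⇒  N1 = 2·11 = 22, N2 = 2·10 = 20 (N1 ≤ 40, N2 ≤ 30, N2 ≠ N1 ✓), N3 = 22 + 2·20 = 62
check: (N1+N3)/N3 with N1 = 22, N3 = 62 gives 42/31; |achieved − target| = 0 ≤ 21/1550 ✓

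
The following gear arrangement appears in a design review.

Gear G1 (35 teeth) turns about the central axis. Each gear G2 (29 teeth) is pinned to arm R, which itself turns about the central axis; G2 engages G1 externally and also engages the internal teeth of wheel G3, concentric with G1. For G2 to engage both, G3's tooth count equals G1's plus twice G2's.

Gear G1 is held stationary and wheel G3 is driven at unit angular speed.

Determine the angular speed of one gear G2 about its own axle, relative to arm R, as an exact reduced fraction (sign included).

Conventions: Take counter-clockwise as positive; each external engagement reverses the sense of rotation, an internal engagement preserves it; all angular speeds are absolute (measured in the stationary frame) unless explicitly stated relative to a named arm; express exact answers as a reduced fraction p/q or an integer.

planetary set (35T centre, 29T on arm, 93T internal) — Willis relation
ring teeth: 35 + 2·29 = 93
35(ω_sun−ω_arm) = −93(ω_ring−ω_arm),  ω_sun = 0, ω_ring = 1
35(0−ω_arm) = −93(1−ω_arm)  ⇒  128·ω_arm = 93  ⇒  ω_arm = 93/128
sun–planet mesh: 35·(0−93/128) = −29·(ω_p−ω_arm)  ⇒  ω_p−ω_arm = 3255/3712
exact speed ratio = 3255/3712

3255/3712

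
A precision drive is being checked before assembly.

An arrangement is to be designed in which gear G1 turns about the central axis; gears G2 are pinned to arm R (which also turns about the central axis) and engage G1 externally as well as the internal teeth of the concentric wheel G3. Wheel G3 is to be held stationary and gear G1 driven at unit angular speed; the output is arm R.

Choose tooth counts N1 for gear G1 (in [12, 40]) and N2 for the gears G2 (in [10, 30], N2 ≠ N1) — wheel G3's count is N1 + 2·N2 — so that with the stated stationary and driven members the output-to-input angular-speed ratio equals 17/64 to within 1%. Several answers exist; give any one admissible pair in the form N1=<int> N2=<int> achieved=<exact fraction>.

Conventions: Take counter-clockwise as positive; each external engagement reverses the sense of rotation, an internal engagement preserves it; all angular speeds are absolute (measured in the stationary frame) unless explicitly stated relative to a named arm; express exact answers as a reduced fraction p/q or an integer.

N1=17 N2=15 achieved=17/64

design class (target 17/64): planetary set
Willis with ω_ring = 0: ω_arm/ω_sun = N1/(N1+N3); set equal to 17/64  ⇒  N3/N1 = 1/(17/64) − 1 = 47/17
N3 = N1 + 2·N2  ⇒  N2/N1 = (N3/N1 − 1)/2 = (47/17 − 1)/2 = 15/17
smallest multiple with N1 ≥ 12 and N2 ≥ 10: k = 1  ⇒  N1 = 1·17 = 17, N2 = 1·15 = 15 (N1 ≤ 40, N2 ≤ 30, N2 ≠ N1 ✓), N3 = 17 + 2·15 = 47
check: N1/(N1+N3) with N1 = 17, N3 = 47 gives 17/64; |achieved − target| = 0 ≤ 17/6400 ✓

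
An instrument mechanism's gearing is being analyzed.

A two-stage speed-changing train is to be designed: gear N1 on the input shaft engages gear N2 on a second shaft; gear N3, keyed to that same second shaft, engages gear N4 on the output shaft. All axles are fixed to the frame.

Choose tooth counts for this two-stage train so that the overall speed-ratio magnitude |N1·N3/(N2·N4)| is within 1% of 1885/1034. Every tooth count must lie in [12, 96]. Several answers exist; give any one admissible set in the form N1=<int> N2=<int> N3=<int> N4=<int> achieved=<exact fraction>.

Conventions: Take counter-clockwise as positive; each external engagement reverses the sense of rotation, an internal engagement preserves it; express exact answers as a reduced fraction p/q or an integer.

N1=29 N2=22 N3=65 N4=47 achieved=1885/1034

design class (target 1885/1034): fixed-axis compound train
target = 1885/1034 in lowest terms: an exact hit needs N1·N3 = k·1885 and N2·N4 = k·1034 for one integer k, every count in [12, 96]; additionally prefer no 1:1 stage (N1 ≠ N2, N3 ≠ N4)
k = 1: N1·N3 = 1885 = 29·65, N2·N4 = 1034 = 22·47
achieved = 29·65/(22·47) = 1885/1034; |achieved − target| = 0 ≤ 377/20680 ✓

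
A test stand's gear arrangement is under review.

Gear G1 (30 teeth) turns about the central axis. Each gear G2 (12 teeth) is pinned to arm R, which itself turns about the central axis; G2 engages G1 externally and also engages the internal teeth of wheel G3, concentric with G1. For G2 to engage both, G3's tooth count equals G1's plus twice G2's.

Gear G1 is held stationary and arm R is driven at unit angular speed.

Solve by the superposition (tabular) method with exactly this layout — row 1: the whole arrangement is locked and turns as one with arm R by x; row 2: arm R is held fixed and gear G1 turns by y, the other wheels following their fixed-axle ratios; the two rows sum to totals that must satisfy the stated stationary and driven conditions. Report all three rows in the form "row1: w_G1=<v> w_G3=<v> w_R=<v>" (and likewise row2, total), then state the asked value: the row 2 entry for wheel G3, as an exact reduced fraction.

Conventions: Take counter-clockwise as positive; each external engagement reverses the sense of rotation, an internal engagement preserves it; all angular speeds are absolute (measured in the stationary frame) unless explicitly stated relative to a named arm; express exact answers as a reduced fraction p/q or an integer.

row1: w_G1=1 w_G3=1 w_R=1
row2: w_G1=-1 w_G3=5/9 w_R=0
total: w_G1=0 w_G3=14/9 w_R=1
asked value: 5/9

topology: planetary set — G1 30T / G2 12T / G3 54T, arm = carrier (Willis)
row 1: whole set turns with the arm by x
superposition row 2 [arm held]: sun y, ring −(30/54)·y, arm 0
boundary: total ω_sun = x + y = 0 and total ω_arm = x = 1  ⇒  y = -1, x = 1
row 2 ring = −(30/54)·(-1) = 5/9
totals (row 1 + row 2): sun 1 + (-1) = 0, ring 1 + 5/9 = 14/9, arm 1 + 0 = 1
asked cell (row2, ring) = 5/9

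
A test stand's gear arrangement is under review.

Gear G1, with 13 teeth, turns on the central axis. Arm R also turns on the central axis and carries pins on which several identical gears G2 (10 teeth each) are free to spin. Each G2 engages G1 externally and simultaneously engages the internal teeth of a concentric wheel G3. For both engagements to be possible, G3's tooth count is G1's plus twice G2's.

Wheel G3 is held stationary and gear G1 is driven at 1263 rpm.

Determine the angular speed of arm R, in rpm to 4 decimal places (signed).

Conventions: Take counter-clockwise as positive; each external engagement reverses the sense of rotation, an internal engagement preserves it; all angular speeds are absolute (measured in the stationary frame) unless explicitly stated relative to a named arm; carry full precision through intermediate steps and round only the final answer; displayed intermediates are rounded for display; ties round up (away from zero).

+356.9348 rpm

topology: planetary set — G1 13T / G2 10T / G3 33T, arm = carrier (Willis)
normalise by the input: solve with ω_sun = 1, then scale by 1263 rpm
ring teeth: 13 + 2·10 = 33
13(ω_sun−ω_arm) = −33(ω_ring−ω_arm),  ω_ring = 0, ω_sun = 1
13(1−ω_arm) = −33(0−ω_arm)  ⇒  46·ω_arm = 13  ⇒  ω_arm = 13/46
scale: ω_arm = 13/46 × 1263 rpm = +356.9348 rpm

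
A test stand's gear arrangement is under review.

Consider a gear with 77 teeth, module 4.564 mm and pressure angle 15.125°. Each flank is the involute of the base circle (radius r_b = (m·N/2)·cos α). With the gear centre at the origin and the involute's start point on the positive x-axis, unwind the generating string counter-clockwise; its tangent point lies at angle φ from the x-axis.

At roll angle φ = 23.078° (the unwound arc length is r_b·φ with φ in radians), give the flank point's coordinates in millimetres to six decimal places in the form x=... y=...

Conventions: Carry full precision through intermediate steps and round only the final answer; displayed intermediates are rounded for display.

single-mesh involute tooth geometry (77T wheel at module 4.564)
pitch radius r_p = m·N/2 = 4.564·77/2 = 175.714000
base radius r_b = r_p·cos α = 175.714000·cos 15.125° = 169.627069
roll angle φ = 23.078° = 0.40278708 rad
x = r_b·(cos φ + φ·sin φ) = 182.833915
y = r_b·(sin φ − φ·cos φ) = 3.635283

x=182.833915 y=3.635283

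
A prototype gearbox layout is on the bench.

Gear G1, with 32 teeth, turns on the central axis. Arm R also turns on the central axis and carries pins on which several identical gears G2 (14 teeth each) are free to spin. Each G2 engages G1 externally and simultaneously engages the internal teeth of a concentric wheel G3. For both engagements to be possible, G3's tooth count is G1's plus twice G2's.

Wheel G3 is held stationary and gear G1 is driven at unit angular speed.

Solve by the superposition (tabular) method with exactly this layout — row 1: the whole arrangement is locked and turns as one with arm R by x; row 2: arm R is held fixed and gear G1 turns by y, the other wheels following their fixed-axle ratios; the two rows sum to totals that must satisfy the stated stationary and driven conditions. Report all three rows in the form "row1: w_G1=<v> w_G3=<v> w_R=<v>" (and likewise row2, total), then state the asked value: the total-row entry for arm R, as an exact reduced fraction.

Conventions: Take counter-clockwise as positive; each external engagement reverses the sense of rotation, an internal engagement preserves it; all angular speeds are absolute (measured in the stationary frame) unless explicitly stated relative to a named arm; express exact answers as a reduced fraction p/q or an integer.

row1: w_G1=8/23 w_G3=8/23 w_R=8/23
row2: w_G1=15/23 w_G3=-8/23 w_R=0
total: w_G1=1 w_G3=0 w_R=8/23
asked value: 8/23

topology: planetary set — G1 32T / G2 14T / G3 60T, arm = carrier (Willis)
row 1 (train locked, turned with arm): all members turn x
row 2 (arm held, sun turns y): ω_ring = −(32/60)·y, ω_arm = 0
boundary: total ω_ring = x − (32/60)·y = 0 and total ω_sun = x + y = 1  ⇒  y = 15/23, x = 8/23
row 2 ring = −(32/60)·15/23 = -8/23
totals (row 1 + row 2): sun 8/23 + 15/23 = 1, ring 8/23 + (-8/23) = 0, arm 8/23 + 0 = 8/23
asked cell (total, arm) = 8/23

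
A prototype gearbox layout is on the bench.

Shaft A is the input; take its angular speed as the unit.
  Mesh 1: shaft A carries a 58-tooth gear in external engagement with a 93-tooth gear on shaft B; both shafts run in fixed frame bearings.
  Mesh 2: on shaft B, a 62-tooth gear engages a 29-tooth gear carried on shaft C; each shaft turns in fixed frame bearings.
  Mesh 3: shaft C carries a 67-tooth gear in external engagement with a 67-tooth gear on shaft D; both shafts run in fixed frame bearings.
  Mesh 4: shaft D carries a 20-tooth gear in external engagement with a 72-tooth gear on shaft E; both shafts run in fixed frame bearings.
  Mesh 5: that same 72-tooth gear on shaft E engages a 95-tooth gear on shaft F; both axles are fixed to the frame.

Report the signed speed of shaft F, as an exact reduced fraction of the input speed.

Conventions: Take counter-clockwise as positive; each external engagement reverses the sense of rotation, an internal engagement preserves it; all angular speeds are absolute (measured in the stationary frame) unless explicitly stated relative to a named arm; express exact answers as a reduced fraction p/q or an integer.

5-mesh fixed-axis compound train (all bearings frame-fixed)
mesh 1 [58T→93T]: |ω|/ω_in = 1×58/93 = 58/93, sense flips to −
mesh 2 [62T→29T]: |ω|/ω_in = (58/93)×62/29 = 4/3, sense flips to +
mesh 3 [67T→67T]: |ω|/ω_in = (4/3)×67/67 = 4/3, sense flips to −
mesh 4 [20T→72T]: |ω|/ω_in = (4/3)×20/72 = 10/27, sense flips to +
mesh 5 [72T→95T]: |ω|/ω_in = (10/27)×72/95 = 16/57, sense flips to −
signed output speed (× input speed) = -16/57

-16/57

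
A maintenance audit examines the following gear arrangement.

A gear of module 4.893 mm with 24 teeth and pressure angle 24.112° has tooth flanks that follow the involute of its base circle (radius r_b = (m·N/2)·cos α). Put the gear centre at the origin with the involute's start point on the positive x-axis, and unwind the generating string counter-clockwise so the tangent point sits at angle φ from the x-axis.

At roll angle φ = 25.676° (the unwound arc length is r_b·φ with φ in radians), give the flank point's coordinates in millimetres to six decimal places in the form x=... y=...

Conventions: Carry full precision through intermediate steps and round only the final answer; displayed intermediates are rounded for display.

x=58.707077 y=1.575629

class = single-mesh tooth geometry [base-circle involute, m = 4.893, 24T]
pitch radius r_p = m·N/2 = 4.893·24/2 = 58.716000
base radius r_b = r_p·cos α = 58.716000·cos 24.112° = 53.592949
roll angle φ = 25.676° = 0.44813074 rad
x = r_b·(cos φ + φ·sin φ) = 58.707077
y = r_b·(sin φ − φ·cos φ) = 1.575629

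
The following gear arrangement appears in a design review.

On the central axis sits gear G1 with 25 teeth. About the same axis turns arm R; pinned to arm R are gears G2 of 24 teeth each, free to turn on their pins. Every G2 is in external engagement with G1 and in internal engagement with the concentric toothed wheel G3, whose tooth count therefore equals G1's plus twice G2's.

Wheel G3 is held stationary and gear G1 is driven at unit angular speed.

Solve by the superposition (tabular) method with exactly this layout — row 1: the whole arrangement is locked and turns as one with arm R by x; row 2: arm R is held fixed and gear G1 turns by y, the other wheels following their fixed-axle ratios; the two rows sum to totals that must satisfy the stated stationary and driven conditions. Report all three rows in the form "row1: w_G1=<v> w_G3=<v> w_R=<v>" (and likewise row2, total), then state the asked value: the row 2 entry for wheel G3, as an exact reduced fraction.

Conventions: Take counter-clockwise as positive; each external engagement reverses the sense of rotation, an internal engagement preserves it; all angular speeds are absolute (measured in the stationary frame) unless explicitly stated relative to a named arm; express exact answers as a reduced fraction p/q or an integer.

recognized (axles ride arm R): planetary set, 25/24/73 teeth
row 1 — lock + rotate with arm: ω_sun = ω_ring = ω_arm = x
row 2: sun turns y, ring = −(25/73)·y, arm 0
boundary: total ω_ring = x − (25/73)·y = 0 and total ω_sun = x + y = 1  ⇒  y = 73/98, x = 25/98
row 2 ring = −(25/73)·73/98 = -25/98
totals (row 1 + row 2): sun 25/98 + 73/98 = 1, ring 25/98 + (-25/98) = 0, arm 25/98 + 0 = 25/98
asked cell (row2, ring) = -25/98

row1: w_G1=25/98 w_G3=25/98 w_R=25/98
row2: w_G1=73/98 w_G3=-25/98 w_R=0
total: w_G1=1 w_G3=0 w_R=25/98
asked value: -25/98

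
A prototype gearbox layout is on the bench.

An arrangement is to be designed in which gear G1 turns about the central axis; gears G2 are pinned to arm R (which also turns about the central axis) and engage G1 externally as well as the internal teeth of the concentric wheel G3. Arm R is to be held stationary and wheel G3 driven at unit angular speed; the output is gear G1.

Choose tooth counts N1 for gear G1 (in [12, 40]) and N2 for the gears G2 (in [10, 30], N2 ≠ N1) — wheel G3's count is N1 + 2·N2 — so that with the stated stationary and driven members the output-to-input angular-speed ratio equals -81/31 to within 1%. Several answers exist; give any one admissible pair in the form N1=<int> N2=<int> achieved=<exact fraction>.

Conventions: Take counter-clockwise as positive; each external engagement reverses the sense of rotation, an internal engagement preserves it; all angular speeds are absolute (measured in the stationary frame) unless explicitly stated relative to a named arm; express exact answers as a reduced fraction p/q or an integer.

N1=31 N2=25 achieved=-81/31

planetary set to be sized for -81/31 (Willis relation)
Willis with ω_arm = 0: ω_sun/ω_ring = −N3/N1; set equal to -81/31  ⇒  N3/N1 = −(-81/31) = 81/31
N3 = N1 + 2·N2  ⇒  N2/N1 = (N3/N1 − 1)/2 = (81/31 − 1)/2 = 25/31
smallest multiple with N1 ≥ 12 and N2 ≥ 10: k = 1  ⇒  N1 = 1·31 = 31, N2 = 1·25 = 25 (N1 ≤ 40, N2 ≤ 30, N2 ≠ N1 ✓), N3 = 31 + 2·25 = 81
check: −N3/N1 with N1 = 31, N3 = 81 gives -81/31; |achieved − target| = 0 ≤ 81/3100 ✓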